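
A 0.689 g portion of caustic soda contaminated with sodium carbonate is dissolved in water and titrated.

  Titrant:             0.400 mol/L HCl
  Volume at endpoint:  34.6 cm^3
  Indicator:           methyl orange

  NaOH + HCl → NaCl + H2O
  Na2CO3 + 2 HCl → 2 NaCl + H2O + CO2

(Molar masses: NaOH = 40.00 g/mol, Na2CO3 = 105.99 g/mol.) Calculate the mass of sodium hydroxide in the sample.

0.137 g

n(HCl) = 0.0346 × 0.400 = 0.0138 mol
Let x = n(NaOH), y = n(Na2CO3).
Titrant: 1x + 2y = 0.0138;  mass: 40.00x + 105.99y = 0.689
Solving, x = 3.42 × 10^-3 mol, y = 5.21 × 10^-3 mol
mass of NaOH = 3.42 × 10^-3 × 40.00 = 0.137 g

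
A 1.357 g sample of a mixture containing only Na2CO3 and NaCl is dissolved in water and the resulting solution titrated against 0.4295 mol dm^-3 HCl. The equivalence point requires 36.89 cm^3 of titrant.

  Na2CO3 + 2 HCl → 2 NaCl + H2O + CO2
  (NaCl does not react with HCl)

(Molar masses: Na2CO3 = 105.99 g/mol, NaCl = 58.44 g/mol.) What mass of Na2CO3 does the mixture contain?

n(HCl) = 0.03689 × 0.4295 = 0.01584 mol
Let x = n(Na2CO3), y = n(NaCl).
Titrant: 2x = 0.01584;  mass: 105.99x + 58.44y = 1.357
Solving, x = 7.922 × 10^-3 mol, y = 8.852 × 10^-3 mol
mass of Na2CO3 = 7.922 × 10^-3 × 105.99 = 0.8397 g

0.8397 g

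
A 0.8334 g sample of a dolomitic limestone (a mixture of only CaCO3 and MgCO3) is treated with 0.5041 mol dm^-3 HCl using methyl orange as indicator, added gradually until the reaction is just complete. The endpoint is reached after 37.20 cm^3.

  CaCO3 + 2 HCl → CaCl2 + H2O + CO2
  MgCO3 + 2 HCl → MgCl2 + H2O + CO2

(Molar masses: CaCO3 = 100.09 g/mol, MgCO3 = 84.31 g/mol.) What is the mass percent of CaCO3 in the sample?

32.64 %

n(HCl) = 0.03720 × 0.5041 = 0.01875 mol
Let x = n(CaCO3), y = n(MgCO3).
Titrant: 2x + 2y = 0.01875;  mass: 100.09x + 84.31y = 0.8334
Solving, x = 2.718 × 10^-3 mol, y = 6.658 × 10^-3 mol
mass of CaCO3 = 2.718 × 10^-3 × 100.09 = 0.2720 g
% CaCO3 = 0.2720 / 0.8334 × 100 = 32.64 %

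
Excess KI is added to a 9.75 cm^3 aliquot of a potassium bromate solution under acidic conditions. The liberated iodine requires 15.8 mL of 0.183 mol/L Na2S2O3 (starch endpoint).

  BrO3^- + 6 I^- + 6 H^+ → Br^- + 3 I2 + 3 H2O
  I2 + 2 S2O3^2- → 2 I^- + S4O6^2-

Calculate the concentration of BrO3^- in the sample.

n(S2O3^2-) = 0.0158 × 0.183 = 2.89 × 10^-3 mol
n(I2) = n(S2O3^2-)/2 = 1.45 × 10^-3 mol
From the 1:3 ratio, n(BrO3^-) in the aliquot = 1/3 × 1.45 × 10^-3 = 4.82 × 10^-4 mol
[BrO3^-] = 4.82 × 10^-4 / 0.00975 = 0.0494 mol/L

0.0494 mol/L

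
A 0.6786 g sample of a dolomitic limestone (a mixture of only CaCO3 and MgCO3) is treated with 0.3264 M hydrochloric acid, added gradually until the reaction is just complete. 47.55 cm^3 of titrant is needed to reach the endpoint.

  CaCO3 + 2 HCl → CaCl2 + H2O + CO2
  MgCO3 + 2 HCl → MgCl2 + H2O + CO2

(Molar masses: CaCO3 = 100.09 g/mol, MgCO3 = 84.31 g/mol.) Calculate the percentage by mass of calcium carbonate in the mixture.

n(HCl) = 0.04755 × 0.3264 = 0.01552 mol
Let x = n(CaCO3), y = n(MgCO3).
Titrant: 2x + 2y = 0.01552;  mass: 100.09x + 84.31y = 0.6786
Solving, x = 1.543 × 10^-3 mol, y = 6.218 × 10^-3 mol
mass of CaCO3 = 1.543 × 10^-3 × 100.09 = 0.1544 g
% CaCO3 = 0.1544 / 0.6786 × 100 = 22.75 %

22.75 %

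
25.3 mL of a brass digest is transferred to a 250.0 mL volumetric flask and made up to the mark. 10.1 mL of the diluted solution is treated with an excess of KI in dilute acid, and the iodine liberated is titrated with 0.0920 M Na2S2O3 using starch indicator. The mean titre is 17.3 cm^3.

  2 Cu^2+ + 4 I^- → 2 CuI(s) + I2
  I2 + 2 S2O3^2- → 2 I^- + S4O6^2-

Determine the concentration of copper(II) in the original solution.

n(S2O3^2-) = 0.0173 × 0.0920 = 1.59 × 10^-3 mol
n(I2) = n(S2O3^2-)/2 = 7.96 × 10^-4 mol
From the 2:1 ratio, n(Cu2+) in the aliquot = 2/1 × 7.96 × 10^-4 = 1.59 × 10^-3 mol
[Cu2+]_dilute = 1.59 × 10^-3 / 0.0101 = 0.158 mol/L
[Cu2+]_original = 0.158 × 250.0/25.3 = 1.56 mol/L

1.56 M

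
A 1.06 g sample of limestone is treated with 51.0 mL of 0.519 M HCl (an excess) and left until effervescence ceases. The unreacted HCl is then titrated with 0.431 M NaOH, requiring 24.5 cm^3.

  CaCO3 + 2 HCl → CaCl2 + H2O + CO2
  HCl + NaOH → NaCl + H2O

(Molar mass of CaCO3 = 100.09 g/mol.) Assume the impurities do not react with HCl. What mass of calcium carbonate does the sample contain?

0.796 g

n(HCl) added = 0.0510 × 0.519 = 0.0265 mol
n(NaOH) used in back-titration = 0.0245 × 0.431 = 0.0106 mol
n(HCl) left over = 0.0106 mol (1:1 ratio)
n(HCl) consumed by analyte = 0.0265 − 0.0106 = 0.0159 mol
From the 1:2 ratio, n(CaCO3) = 1/2 × 0.0159 = 7.95 × 10^-3 mol
mass of CaCO3 = 7.95 × 10^-3 × 100.09 = 0.796 g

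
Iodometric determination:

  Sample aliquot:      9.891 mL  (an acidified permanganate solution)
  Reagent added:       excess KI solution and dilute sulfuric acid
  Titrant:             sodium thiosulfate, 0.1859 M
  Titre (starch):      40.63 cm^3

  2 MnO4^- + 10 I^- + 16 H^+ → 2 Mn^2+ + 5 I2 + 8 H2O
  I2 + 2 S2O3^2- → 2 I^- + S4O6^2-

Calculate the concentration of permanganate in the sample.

0.1527 M

n(S2O3^2-) = 0.04063 × 0.1859 = 7.553 × 10^-3 mol
n(I2) = n(S2O3^2-)/2 = 3.777 × 10^-3 mol
From the 2:5 ratio, n(MnO4^-) in the aliquot = 2/5 × 3.777 × 10^-3 = 1.511 × 10^-3 mol
[MnO4^-] = 1.511 × 10^-3 / 0.009891 = 0.1527 mol/L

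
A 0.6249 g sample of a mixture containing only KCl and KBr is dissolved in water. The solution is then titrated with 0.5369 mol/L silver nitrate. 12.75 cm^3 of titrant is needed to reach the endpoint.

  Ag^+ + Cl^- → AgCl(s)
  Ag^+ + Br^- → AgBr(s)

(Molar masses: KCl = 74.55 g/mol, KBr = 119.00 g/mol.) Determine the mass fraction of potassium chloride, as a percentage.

50.92 %

n(AgNO3) = 0.01275 × 0.5369 = 6.845 × 10^-3 mol
Let x = n(KCl), y = n(KBr).
Titrant: 1x + 1y = 6.845 × 10^-3;  mass: 74.55x + 119.00y = 0.6249
Solving, x = 4.268 × 10^-3 mol, y = 2.577 × 10^-3 mol
mass of KCl = 4.268 × 10^-3 × 74.55 = 0.3182 g
% KCl = 0.3182 / 0.6249 × 100 = 50.92 %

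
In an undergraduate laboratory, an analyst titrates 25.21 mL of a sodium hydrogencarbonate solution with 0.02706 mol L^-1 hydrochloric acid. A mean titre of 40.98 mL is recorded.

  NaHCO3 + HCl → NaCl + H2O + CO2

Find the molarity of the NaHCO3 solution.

n(HCl) = 0.04098 L × 0.02706 mol/L = 1.109 × 10^-3 mol
n(NaHCO3) = 1.109 × 10^-3 mol (1:1 mole ratio)
[NaHCO3] = 1.109 × 10^-3 mol / 0.02521 L = 0.04399 mol/L

0.04399 mol/L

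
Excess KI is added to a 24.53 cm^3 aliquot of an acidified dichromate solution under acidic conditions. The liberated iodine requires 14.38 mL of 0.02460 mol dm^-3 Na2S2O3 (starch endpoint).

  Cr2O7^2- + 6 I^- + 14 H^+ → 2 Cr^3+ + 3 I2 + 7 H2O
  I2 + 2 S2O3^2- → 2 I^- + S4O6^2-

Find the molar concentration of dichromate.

n(S2O3^2-) = 0.01438 × 0.02460 = 3.537 × 10^-4 mol
n(I2) = n(S2O3^2-)/2 = 1.769 × 10^-4 mol
From the 1:3 ratio, n(Cr2O7^2-) in the aliquot = 1/3 × 1.769 × 10^-4 = 5.896 × 10^-5 mol
[Cr2O7^2-] = 5.896 × 10^-5 / 0.02453 = 0.002404 mol/L

0.002404 mol/L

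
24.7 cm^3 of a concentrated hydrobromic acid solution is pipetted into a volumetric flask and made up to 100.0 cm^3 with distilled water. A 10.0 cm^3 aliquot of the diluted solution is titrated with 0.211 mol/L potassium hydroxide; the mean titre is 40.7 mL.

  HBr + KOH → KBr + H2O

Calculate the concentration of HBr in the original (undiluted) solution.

3.48 mol/L

n(KOH) = 0.0407 × 0.211 = 8.59 × 10^-3 mol
n(HBr) in the aliquot = 8.59 × 10^-3 mol (1:1 ratio)
[HBr]_dilute = 8.59 × 10^-3 / 0.0100 = 0.859 mol/L
Dilution factor = 100.0 / 24.7 = 4.049
[HBr]_stock = 0.859 × 4.049 = 3.48 mol/L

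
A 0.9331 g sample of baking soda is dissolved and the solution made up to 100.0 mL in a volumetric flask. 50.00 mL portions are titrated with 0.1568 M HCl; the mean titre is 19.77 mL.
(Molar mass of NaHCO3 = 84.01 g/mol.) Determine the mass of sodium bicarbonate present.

0.5209 g

NaHCO3 + HCl → NaCl + H2O + CO2
n(HCl) per titration = 0.01977 × 0.1568 = 3.100 × 10^-3 mol
n(NaHCO3) in each aliquot = 3.100 × 10^-3 mol (1:1 ratio)
n(NaHCO3) in the whole flask = 3.100 × 10^-3 × 100.0/50.00 = 6.200 × 10^-3 mol
mass of NaHCO3 = 6.200 × 10^-3 × 84.01 = 0.5209 g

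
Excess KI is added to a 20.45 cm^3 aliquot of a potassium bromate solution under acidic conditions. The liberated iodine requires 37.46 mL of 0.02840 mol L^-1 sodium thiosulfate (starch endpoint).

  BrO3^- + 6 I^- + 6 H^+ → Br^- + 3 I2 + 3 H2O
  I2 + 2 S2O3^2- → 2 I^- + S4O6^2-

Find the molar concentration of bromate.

0.008670 mol/L

n(S2O3^2-) = 0.03746 × 0.02840 = 1.064 × 10^-3 mol
n(I2) = n(S2O3^2-)/2 = 5.319 × 10^-4 mol
From the 1:3 ratio, n(BrO3^-) in the aliquot = 1/3 × 5.319 × 10^-4 = 1.773 × 10^-4 mol
[BrO3^-] = 1.773 × 10^-4 / 0.02045 = 0.008670 mol/L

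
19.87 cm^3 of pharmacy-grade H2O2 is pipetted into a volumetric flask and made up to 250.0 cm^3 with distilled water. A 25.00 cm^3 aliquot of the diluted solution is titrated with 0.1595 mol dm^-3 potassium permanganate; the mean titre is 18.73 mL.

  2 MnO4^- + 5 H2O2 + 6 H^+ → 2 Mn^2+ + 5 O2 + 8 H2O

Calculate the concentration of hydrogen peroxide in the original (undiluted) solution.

3.759 mol/L

n(KMnO4) = 0.01873 × 0.1595 = 2.987 × 10^-3 mol
From the 5:2 ratio, n(H2O2) in the aliquot = 5/2 × 2.987 × 10^-3 = 7.469 × 10^-3 mol
[H2O2]_dilute = 7.469 × 10^-3 / 0.02500 = 0.2987 mol/L
Dilution factor = 250.0 / 19.87 = 12.58
[H2O2]_stock = 0.2987 × 12.58 = 3.759 mol/L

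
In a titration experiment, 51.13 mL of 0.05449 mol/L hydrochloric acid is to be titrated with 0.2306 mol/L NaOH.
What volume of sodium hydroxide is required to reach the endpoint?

HCl + NaOH → NaCl + H2O
n(HCl) = 0.05113 L × 0.05449 mol/L = 2.786 × 10^-3 mol
n(NaOH) = 2.786 × 10^-3 mol (1:1 stoichiometry)
V(NaOH) = 2.786 × 10^-3 mol / 0.2306 mol/L = 0.01208 L = 12.08 mL

12.08 mL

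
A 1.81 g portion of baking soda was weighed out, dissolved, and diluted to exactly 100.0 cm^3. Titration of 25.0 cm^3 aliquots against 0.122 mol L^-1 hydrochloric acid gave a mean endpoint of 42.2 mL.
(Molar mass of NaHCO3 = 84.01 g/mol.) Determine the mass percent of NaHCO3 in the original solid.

NaHCO3 + HCl → NaCl + H2O + CO2
n(HCl) per titration = 0.0422 × 0.122 = 5.15 × 10^-3 mol
n(NaHCO3) in each aliquot = 5.15 × 10^-3 mol (1:1 ratio)
n(NaHCO3) in the whole flask = 5.15 × 10^-3 × 100.0/25.0 = 0.0206 mol
mass of NaHCO3 = 0.0206 × 84.01 = 1.73 g
% NaHCO3 = 1.73 / 1.81 × 100 = 95.6 %

95.6 %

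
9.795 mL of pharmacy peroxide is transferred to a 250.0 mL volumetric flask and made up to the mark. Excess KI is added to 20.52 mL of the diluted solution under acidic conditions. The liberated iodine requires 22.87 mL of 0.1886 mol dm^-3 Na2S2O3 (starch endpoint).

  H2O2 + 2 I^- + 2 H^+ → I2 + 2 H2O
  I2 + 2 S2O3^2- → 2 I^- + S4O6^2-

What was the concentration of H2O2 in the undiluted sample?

n(S2O3^2-) = 0.02287 × 0.1886 = 4.313 × 10^-3 mol
n(I2) = n(S2O3^2-)/2 = 2.157 × 10^-3 mol
n(H2O2) in the aliquot = 2.157 × 10^-3 mol (1:1 ratio)
[H2O2]_dilute = 2.157 × 10^-3 / 0.02052 = 0.1051 mol/L
[H2O2]_original = 0.1051 × 250.0/9.795 = 2.682 mol/L

2.682 mol/L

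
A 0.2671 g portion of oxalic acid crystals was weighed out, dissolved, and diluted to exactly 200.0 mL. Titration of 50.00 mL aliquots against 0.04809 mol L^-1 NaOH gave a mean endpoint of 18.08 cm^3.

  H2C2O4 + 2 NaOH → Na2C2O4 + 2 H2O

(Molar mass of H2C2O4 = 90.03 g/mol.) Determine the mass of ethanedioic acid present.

0.1566 g

n(NaOH) per titration = 0.01808 × 0.04809 = 8.695 × 10^-4 mol
From the 1:2 ratio, n(H2C2O4) in each aliquot = 1/2 × 8.695 × 10^-4 = 4.347 × 10^-4 mol
n(H2C2O4) in the whole flask = 4.347 × 10^-4 × 200.0/50.00 = 1.739 × 10^-3 mol
mass of H2C2O4 = 1.739 × 10^-3 × 90.03 = 0.1566 g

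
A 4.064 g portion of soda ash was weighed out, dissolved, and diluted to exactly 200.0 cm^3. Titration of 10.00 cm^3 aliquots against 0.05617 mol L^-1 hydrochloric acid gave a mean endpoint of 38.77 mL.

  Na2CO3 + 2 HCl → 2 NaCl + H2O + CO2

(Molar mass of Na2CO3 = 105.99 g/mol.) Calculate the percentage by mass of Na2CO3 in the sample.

56.80 %

n(HCl) per titration = 0.03877 × 0.05617 = 2.178 × 10^-3 mol
From the 1:2 ratio, n(Na2CO3) in each aliquot = 1/2 × 2.178 × 10^-3 = 1.089 × 10^-3 mol
n(Na2CO3) in the whole flask = 1.089 × 10^-3 × 200.0/10.00 = 0.02178 mol
mass of Na2CO3 = 0.02178 × 105.99 = 2.308 g
% Na2CO3 = 2.308 / 4.064 × 100 = 56.80 %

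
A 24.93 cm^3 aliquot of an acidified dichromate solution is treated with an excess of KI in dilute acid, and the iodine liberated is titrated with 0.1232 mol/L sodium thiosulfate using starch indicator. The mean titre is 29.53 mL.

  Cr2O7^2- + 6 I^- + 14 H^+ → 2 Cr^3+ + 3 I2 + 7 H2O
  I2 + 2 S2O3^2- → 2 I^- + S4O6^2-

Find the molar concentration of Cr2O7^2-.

n(S2O3^2-) = 0.02953 × 0.1232 = 3.638 × 10^-3 mol
n(I2) = n(S2O3^2-)/2 = 1.819 × 10^-3 mol
From the 1:3 ratio, n(Cr2O7^2-) in the aliquot = 1/3 × 1.819 × 10^-3 = 6.063 × 10^-4 mol
[Cr2O7^2-] = 6.063 × 10^-4 / 0.02493 = 0.02432 mol/L

0.02432 mol/L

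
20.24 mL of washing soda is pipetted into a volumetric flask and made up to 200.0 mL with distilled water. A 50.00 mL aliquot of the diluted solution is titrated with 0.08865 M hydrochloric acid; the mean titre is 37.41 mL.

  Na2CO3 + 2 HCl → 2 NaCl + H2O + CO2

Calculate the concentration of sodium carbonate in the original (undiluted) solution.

n(HCl) = 0.03741 × 0.08865 = 3.316 × 10^-3 mol
From the 1:2 ratio, n(Na2CO3) in the aliquot = 1/2 × 3.316 × 10^-3 = 1.658 × 10^-3 mol
[Na2CO3]_dilute = 1.658 × 10^-3 / 0.05000 = 0.03316 mol/L
Dilution factor = 200.0 / 20.24 = 9.881
[Na2CO3]_stock = 0.03316 × 9.881 = 0.3277 mol/L

0.3277 M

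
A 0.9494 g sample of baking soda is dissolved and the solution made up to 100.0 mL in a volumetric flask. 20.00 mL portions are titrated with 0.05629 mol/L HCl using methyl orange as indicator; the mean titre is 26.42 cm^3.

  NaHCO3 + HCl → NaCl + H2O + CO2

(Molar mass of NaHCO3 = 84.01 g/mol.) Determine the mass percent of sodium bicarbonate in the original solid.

n(HCl) per titration = 0.02642 × 0.05629 = 1.487 × 10^-3 mol
n(NaHCO3) in each aliquot = 1.487 × 10^-3 mol (1:1 ratio)
n(NaHCO3) in the whole flask = 1.487 × 10^-3 × 100.0/20.00 = 7.436 × 10^-3 mol
mass of NaHCO3 = 7.436 × 10^-3 × 84.01 = 0.6247 g
% NaHCO3 = 0.6247 / 0.9494 × 100 = 65.80 %

65.80 %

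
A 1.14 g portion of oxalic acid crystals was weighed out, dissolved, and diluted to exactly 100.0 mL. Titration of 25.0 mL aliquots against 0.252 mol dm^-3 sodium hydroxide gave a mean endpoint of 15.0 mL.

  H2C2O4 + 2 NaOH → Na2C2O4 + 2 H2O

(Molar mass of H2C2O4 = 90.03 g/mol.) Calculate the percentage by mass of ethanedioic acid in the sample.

n(NaOH) per titration = 0.0150 × 0.252 = 3.78 × 10^-3 mol
From the 1:2 ratio, n(H2C2O4) in each aliquot = 1/2 × 3.78 × 10^-3 = 1.89 × 10^-3 mol
n(H2C2O4) in the whole flask = 1.89 × 10^-3 × 100.0/25.0 = 7.56 × 10^-3 mol
mass of H2C2O4 = 7.56 × 10^-3 × 90.03 = 0.681 g
% H2C2O4 = 0.681 / 1.14 × 100 = 59.7 %

59.7 %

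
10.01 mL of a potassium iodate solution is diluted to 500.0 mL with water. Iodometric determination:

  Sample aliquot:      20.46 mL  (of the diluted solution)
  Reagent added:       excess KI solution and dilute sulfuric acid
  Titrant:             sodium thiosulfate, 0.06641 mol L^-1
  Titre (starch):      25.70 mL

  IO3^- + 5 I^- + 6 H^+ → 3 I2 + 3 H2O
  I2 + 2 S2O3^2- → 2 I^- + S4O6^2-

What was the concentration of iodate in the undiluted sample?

n(S2O3^2-) = 0.02570 × 0.06641 = 1.707 × 10^-3 mol
n(I2) = n(S2O3^2-)/2 = 8.534 × 10^-4 mol
From the 1:3 ratio, n(IO3^-) in the aliquot = 1/3 × 8.534 × 10^-4 = 2.845 × 10^-4 mol
[IO3^-]_dilute = 2.845 × 10^-4 / 0.02046 = 0.01390 mol/L
[IO3^-]_original = 0.01390 × 500.0/10.01 = 0.6945 mol/L

0.6945 mol/L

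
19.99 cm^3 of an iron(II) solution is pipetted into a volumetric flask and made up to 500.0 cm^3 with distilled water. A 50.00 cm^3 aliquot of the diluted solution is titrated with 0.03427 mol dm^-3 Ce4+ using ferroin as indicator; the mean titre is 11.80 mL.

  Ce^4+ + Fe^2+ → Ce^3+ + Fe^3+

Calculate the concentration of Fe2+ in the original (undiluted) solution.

n(Ce4+) = 0.01180 × 0.03427 = 4.044 × 10^-4 mol
n(Fe2+) in the aliquot = 4.044 × 10^-4 mol (1:1 ratio)
[Fe2+]_dilute = 4.044 × 10^-4 / 0.05000 = 0.008088 mol/L
Dilution factor = 500.0 / 19.99 = 25.01
[Fe2+]_stock = 0.008088 × 25.01 = 0.2023 mol/L

0.2023 mol/L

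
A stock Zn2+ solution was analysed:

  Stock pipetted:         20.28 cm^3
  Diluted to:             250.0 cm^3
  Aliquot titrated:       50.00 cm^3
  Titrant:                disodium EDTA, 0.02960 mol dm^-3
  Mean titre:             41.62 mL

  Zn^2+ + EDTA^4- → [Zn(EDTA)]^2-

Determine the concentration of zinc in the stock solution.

n(EDTA) = 0.04162 × 0.02960 = 1.232 × 10^-3 mol
n(Zn2+) in the aliquot = 1.232 × 10^-3 mol (1:1 ratio)
[Zn2+]_dilute = 1.232 × 10^-3 / 0.05000 = 0.02464 mol/L
Dilution factor = 250.0 / 20.28 = 12.33
[Zn2+]_stock = 0.02464 × 12.33 = 0.3037 mol/L

0.3037 mol/L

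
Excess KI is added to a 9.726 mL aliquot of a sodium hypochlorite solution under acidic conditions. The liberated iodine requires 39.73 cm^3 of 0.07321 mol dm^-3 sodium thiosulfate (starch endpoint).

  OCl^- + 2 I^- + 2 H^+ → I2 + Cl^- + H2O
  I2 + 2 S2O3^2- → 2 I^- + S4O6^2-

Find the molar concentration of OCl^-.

n(S2O3^2-) = 0.03973 × 0.07321 = 2.909 × 10^-3 mol
n(I2) = n(S2O3^2-)/2 = 1.454 × 10^-3 mol
n(OCl^-) in the aliquot = 1.454 × 10^-3 mol (1:1 ratio)
[OCl^-] = 1.454 × 10^-3 / 0.009726 = 0.1495 mol/L

0.1495 mol/L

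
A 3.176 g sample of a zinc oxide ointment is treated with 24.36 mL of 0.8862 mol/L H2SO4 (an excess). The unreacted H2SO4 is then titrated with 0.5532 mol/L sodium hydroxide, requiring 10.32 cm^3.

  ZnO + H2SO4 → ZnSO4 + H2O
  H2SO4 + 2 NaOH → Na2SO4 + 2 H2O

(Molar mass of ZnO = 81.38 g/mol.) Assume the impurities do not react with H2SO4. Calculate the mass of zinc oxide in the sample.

1.525 g

n(H2SO4) added = 0.02436 × 0.8862 = 0.02159 mol
n(NaOH) used in back-titration = 0.01032 × 0.5532 = 5.709 × 10^-3 mol
From the 1:2 ratio, n(H2SO4) left over = 1/2 × 5.709 × 10^-3 = 2.855 × 10^-3 mol
n(H2SO4) consumed by analyte = 0.02159 − 2.855 × 10^-3 = 0.01873 mol
n(ZnO) = 0.01873 mol (1:1 ratio)
mass of ZnO = 0.01873 × 81.38 = 1.525 g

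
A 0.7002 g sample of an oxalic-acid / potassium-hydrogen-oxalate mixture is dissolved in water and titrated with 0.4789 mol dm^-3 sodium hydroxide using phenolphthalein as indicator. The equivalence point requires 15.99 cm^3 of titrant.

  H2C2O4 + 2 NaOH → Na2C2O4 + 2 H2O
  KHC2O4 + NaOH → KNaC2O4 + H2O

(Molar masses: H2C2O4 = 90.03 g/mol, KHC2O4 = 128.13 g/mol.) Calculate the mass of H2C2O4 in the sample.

0.1522 g

n(NaOH) = 0.01599 × 0.4789 = 7.658 × 10^-3 mol
Let x = n(H2C2O4), y = n(KHC2O4).
Titrant: 2x + 1y = 7.658 × 10^-3;  mass: 90.03x + 128.13y = 0.7002
Solving, x = 1.690 × 10^-3 mol, y = 4.277 × 10^-3 mol
mass of H2C2O4 = 1.690 × 10^-3 × 90.03 = 0.1522 g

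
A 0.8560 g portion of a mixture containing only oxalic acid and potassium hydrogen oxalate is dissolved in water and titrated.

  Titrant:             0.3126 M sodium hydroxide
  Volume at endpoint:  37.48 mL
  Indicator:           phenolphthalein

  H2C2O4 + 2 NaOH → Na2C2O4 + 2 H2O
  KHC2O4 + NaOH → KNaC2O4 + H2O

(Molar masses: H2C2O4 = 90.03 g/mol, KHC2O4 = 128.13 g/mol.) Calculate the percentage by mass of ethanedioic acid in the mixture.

40.82 %

n(NaOH) = 0.03748 × 0.3126 = 0.01172 mol
Let x = n(H2C2O4), y = n(KHC2O4).
Titrant: 2x + 1y = 0.01172;  mass: 90.03x + 128.13y = 0.8560
Solving, x = 3.881 × 10^-3 mol, y = 3.953 × 10^-3 mol
mass of H2C2O4 = 3.881 × 10^-3 × 90.03 = 0.3494 g
% H2C2O4 = 0.3494 / 0.8560 × 100 = 40.82 %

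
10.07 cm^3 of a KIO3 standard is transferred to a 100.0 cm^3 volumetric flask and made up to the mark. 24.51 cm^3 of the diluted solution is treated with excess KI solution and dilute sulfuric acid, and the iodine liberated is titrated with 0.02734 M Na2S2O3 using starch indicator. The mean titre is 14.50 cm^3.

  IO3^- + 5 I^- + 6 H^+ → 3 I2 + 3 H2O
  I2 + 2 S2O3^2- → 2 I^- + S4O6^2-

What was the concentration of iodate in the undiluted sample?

n(S2O3^2-) = 0.01450 × 0.02734 = 3.964 × 10^-4 mol
n(I2) = n(S2O3^2-)/2 = 1.982 × 10^-4 mol
From the 1:3 ratio, n(IO3^-) in the aliquot = 1/3 × 1.982 × 10^-4 = 6.607 × 10^-5 mol
[IO3^-]_dilute = 6.607 × 10^-5 / 0.02451 = 0.002696 mol/L
[IO3^-]_original = 0.002696 × 100.0/10.07 = 0.02677 mol/L

0.02677 M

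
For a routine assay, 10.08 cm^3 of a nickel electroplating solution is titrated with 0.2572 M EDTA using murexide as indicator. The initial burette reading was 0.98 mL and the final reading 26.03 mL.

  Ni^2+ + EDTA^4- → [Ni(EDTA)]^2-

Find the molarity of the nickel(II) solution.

n(EDTA) = 0.02505 L × 0.2572 mol/L = 6.443 × 10^-3 mol
n(Ni2+) = 6.443 × 10^-3 mol (1:1 mole ratio)
[Ni2+] = 6.443 × 10^-3 mol / 0.01008 L = 0.6392 mol/L

0.6392 M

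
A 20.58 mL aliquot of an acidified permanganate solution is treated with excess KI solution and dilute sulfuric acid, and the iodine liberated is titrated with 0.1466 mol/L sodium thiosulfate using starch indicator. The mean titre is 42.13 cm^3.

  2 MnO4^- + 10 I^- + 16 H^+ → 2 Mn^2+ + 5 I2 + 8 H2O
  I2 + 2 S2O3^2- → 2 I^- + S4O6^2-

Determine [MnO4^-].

0.06002 mol/L

n(S2O3^2-) = 0.04213 × 0.1466 = 6.176 × 10^-3 mol
n(I2) = n(S2O3^2-)/2 = 3.088 × 10^-3 mol
From the 2:5 ratio, n(MnO4^-) in the aliquot = 2/5 × 3.088 × 10^-3 = 1.235 × 10^-3 mol
[MnO4^-] = 1.235 × 10^-3 / 0.02058 = 0.06002 mol/L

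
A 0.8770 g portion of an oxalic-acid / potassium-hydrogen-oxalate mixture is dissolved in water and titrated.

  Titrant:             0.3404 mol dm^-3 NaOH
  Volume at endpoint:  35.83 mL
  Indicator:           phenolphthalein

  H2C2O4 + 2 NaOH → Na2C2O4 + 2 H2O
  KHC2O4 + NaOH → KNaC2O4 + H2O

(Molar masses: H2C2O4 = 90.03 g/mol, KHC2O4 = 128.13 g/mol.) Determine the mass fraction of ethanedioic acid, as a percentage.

n(NaOH) = 0.03583 × 0.3404 = 0.01220 mol
Let x = n(H2C2O4), y = n(KHC2O4).
Titrant: 2x + 1y = 0.01220;  mass: 90.03x + 128.13y = 0.8770
Solving, x = 4.125 × 10^-3 mol, y = 3.946 × 10^-3 mol
mass of H2C2O4 = 4.125 × 10^-3 × 90.03 = 0.3714 g
% H2C2O4 = 0.3714 / 0.8770 × 100 = 42.35 %

42.35 %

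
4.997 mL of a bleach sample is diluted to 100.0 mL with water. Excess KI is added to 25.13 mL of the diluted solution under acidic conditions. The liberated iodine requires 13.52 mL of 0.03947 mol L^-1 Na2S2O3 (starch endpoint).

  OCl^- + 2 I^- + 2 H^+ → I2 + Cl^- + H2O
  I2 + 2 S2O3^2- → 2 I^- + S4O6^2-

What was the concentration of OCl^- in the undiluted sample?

n(S2O3^2-) = 0.01352 × 0.03947 = 5.336 × 10^-4 mol
n(I2) = n(S2O3^2-)/2 = 2.668 × 10^-4 mol
n(OCl^-) in the aliquot = 2.668 × 10^-4 mol (1:1 ratio)
[OCl^-]_dilute = 2.668 × 10^-4 / 0.02513 = 0.01062 mol/L
[OCl^-]_original = 0.01062 × 100.0/4.997 = 0.2125 mol/L

0.2125 mol/L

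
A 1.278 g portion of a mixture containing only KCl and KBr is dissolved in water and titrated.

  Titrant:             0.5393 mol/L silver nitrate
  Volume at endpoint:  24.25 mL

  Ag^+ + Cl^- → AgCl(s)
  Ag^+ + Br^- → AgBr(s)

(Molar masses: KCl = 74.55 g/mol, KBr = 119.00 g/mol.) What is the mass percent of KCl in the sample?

36.52 %

n(AgNO3) = 0.02425 × 0.5393 = 0.01308 mol
Let x = n(KCl), y = n(KBr).
Titrant: 1x + 1y = 0.01308;  mass: 74.55x + 119.00y = 1.278
Solving, x = 6.261 × 10^-3 mol, y = 6.817 × 10^-3 mol
mass of KCl = 6.261 × 10^-3 × 74.55 = 0.4667 g
% KCl = 0.4667 / 1.278 × 100 = 36.52 %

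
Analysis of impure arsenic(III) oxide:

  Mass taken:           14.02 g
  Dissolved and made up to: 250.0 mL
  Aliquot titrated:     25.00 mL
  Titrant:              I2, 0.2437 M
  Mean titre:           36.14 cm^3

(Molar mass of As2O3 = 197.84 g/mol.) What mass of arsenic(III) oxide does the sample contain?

As2O3 + 2 I2 + 2 H2O → As2O5 + 4 HI
n(I2) per titration = 0.03614 × 0.2437 = 8.807 × 10^-3 mol
From the 1:2 ratio, n(As2O3) in each aliquot = 1/2 × 8.807 × 10^-3 = 4.404 × 10^-3 mol
n(As2O3) in the whole flask = 4.404 × 10^-3 × 250.0/25.00 = 0.04404 mol
mass of As2O3 = 0.04404 × 197.84 = 8.712 g

8.712 g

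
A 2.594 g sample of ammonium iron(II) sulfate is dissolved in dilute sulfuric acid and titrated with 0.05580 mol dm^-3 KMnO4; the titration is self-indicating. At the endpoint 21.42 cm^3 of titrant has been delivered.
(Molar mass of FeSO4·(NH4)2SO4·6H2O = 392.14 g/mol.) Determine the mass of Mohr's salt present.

MnO4^- + 5 Fe^2+ + 8 H^+ → Mn^2+ + 5 Fe^3+ + 4 H2O
n(KMnO4) = 0.02142 L × 0.05580 mol/L = 1.195 × 10^-3 mol
From the 5:1 ratio, n(FeSO4·(NH4)2SO4·6H2O) = 5/1 × 1.195 × 10^-3 = 5.976 × 10^-3 mol
mass of FeSO4·(NH4)2SO4·6H2O = 5.976 × 10^-3 × 392.14 g/mol = 2.343 g

2.343 g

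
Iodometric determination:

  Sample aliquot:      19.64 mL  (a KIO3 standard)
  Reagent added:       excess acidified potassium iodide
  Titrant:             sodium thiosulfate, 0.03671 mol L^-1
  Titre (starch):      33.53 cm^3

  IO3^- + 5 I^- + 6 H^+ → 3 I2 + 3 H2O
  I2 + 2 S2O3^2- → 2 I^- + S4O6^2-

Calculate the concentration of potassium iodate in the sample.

n(S2O3^2-) = 0.03353 × 0.03671 = 1.231 × 10^-3 mol
n(I2) = n(S2O3^2-)/2 = 6.154 × 10^-4 mol
From the 1:3 ratio, n(IO3^-) in the aliquot = 1/3 × 6.154 × 10^-4 = 2.051 × 10^-4 mol
[IO3^-] = 2.051 × 10^-4 / 0.01964 = 0.01045 mol/L

0.01045 mol/L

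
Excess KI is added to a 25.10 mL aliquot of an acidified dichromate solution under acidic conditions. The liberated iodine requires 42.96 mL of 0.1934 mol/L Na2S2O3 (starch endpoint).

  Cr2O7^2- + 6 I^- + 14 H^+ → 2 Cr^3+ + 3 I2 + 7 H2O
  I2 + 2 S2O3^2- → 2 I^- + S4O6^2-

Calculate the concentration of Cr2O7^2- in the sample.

0.05517 mol/L

n(S2O3^2-) = 0.04296 × 0.1934 = 8.308 × 10^-3 mol
n(I2) = n(S2O3^2-)/2 = 4.154 × 10^-3 mol
From the 1:3 ratio, n(Cr2O7^2-) in the aliquot = 1/3 × 4.154 × 10^-3 = 1.385 × 10^-3 mol
[Cr2O7^2-] = 1.385 × 10^-3 / 0.02510 = 0.05517 mol/L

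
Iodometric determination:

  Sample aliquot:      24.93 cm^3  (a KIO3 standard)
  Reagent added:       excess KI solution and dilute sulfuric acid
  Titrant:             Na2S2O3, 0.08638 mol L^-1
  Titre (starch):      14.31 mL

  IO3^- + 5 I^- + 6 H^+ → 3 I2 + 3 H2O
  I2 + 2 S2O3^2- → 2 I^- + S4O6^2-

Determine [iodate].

0.008264 mol/L

n(S2O3^2-) = 0.01431 × 0.08638 = 1.236 × 10^-3 mol
n(I2) = n(S2O3^2-)/2 = 6.180 × 10^-4 mol
From the 1:3 ratio, n(IO3^-) in the aliquot = 1/3 × 6.180 × 10^-4 = 2.060 × 10^-4 mol
[IO3^-] = 2.060 × 10^-4 / 0.02493 = 0.008264 mol/L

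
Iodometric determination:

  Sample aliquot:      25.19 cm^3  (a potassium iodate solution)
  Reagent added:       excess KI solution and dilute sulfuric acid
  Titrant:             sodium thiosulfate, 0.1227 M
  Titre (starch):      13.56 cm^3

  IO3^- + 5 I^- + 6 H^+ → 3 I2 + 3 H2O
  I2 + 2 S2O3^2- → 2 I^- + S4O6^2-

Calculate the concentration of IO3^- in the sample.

n(S2O3^2-) = 0.01356 × 0.1227 = 1.664 × 10^-3 mol
n(I2) = n(S2O3^2-)/2 = 8.319 × 10^-4 mol
From the 1:3 ratio, n(IO3^-) in the aliquot = 1/3 × 8.319 × 10^-4 = 2.773 × 10^-4 mol
[IO3^-] = 2.773 × 10^-4 / 0.02519 = 0.01101 mol/L

0.01101 M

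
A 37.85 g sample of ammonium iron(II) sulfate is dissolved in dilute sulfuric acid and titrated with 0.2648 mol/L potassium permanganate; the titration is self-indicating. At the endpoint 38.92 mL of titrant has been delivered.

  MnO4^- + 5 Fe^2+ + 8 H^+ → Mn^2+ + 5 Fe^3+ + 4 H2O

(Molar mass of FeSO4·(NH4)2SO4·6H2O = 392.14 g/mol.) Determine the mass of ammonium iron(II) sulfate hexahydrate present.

20.21 g

n(KMnO4) = 0.03892 L × 0.2648 mol/L = 0.01031 mol
From the 5:1 ratio, n(FeSO4·(NH4)2SO4·6H2O) = 5/1 × 0.01031 = 0.05153 mol
mass of FeSO4·(NH4)2SO4·6H2O = 0.05153 × 392.14 g/mol = 20.21 g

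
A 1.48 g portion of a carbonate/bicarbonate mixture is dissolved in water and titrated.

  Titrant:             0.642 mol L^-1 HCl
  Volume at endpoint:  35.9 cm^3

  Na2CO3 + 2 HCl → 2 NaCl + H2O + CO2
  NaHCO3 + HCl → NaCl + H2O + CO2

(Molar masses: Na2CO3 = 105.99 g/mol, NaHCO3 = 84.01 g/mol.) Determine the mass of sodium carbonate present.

n(HCl) = 0.0359 × 0.642 = 0.0230 mol
Let x = n(Na2CO3), y = n(NaHCO3).
Titrant: 2x + 1y = 0.0230;  mass: 105.99x + 84.01y = 1.48
Solving, x = 7.36 × 10^-3 mol, y = 8.34 × 10^-3 mol
mass of Na2CO3 = 7.36 × 10^-3 × 105.99 = 0.780 g

0.780 g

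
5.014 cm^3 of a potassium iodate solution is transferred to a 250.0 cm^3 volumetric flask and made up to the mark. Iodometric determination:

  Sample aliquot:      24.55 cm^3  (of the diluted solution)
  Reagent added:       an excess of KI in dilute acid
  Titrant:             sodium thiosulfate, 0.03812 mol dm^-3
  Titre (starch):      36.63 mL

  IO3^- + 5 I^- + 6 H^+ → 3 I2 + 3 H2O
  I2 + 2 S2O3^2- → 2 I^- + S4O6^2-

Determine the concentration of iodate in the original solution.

0.4727 mol/L

n(S2O3^2-) = 0.03663 × 0.03812 = 1.396 × 10^-3 mol
n(I2) = n(S2O3^2-)/2 = 6.982 × 10^-4 mol
From the 1:3 ratio, n(IO3^-) in the aliquot = 1/3 × 6.982 × 10^-4 = 2.327 × 10^-4 mol
[IO3^-]_dilute = 2.327 × 10^-4 / 0.02455 = 0.009480 mol/L
[IO3^-]_original = 0.009480 × 250.0/5.014 = 0.4727 mol/L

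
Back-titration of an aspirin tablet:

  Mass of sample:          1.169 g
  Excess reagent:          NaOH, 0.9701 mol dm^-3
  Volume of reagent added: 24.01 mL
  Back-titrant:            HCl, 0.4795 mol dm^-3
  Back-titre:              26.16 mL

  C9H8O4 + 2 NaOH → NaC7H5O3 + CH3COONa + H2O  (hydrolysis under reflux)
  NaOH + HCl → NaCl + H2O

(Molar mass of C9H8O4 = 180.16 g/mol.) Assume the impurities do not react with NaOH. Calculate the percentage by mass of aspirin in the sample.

82.82 %

n(NaOH) added = 0.02401 × 0.9701 = 0.02329 mol
n(HCl) used in back-titration = 0.02616 × 0.4795 = 0.01254 mol
n(NaOH) left over = 0.01254 mol (1:1 ratio)
n(NaOH) consumed by analyte = 0.02329 − 0.01254 = 0.01075 mol
From the 1:2 ratio, n(C9H8O4) = 1/2 × 0.01075 = 5.374 × 10^-3 mol
mass of C9H8O4 = 5.374 × 10^-3 × 180.16 = 0.9682 g
% C9H8O4 = 0.9682 / 1.169 × 100 = 82.82 %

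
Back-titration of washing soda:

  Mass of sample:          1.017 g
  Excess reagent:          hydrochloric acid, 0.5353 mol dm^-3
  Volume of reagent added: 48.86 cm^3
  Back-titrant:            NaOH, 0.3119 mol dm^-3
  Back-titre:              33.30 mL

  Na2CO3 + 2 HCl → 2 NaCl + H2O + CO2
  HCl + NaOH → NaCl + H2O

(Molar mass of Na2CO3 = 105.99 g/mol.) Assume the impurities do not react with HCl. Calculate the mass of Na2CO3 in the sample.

0.8357 g

n(HCl) added = 0.04886 × 0.5353 = 0.02615 mol
n(NaOH) used in back-titration = 0.03330 × 0.3119 = 0.01039 mol
n(HCl) left over = 0.01039 mol (1:1 ratio)
n(HCl) consumed by analyte = 0.02615 − 0.01039 = 0.01577 mol
From the 1:2 ratio, n(Na2CO3) = 1/2 × 0.01577 = 7.884 × 10^-3 mol
mass of Na2CO3 = 7.884 × 10^-3 × 105.99 = 0.8357 g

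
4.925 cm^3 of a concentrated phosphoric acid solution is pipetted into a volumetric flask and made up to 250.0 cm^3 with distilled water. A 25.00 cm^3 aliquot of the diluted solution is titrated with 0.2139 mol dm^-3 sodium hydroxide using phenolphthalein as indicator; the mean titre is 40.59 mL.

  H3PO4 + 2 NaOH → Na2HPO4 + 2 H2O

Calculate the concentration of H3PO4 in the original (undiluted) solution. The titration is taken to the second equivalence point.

8.814 mol/L

n(NaOH) = 0.04059 × 0.2139 = 8.682 × 10^-3 mol
From the 1:2 ratio, n(H3PO4) in the aliquot = 1/2 × 8.682 × 10^-3 = 4.341 × 10^-3 mol
[H3PO4]_dilute = 4.341 × 10^-3 / 0.02500 = 0.1736 mol/L
Dilution factor = 250.0 / 4.925 = 50.76
[H3PO4]_stock = 0.1736 × 50.76 = 8.814 mol/L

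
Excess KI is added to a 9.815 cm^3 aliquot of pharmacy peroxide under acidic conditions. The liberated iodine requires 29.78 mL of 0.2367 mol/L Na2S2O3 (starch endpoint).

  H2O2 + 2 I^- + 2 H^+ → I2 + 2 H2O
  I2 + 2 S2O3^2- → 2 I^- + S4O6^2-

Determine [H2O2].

n(S2O3^2-) = 0.02978 × 0.2367 = 7.049 × 10^-3 mol
n(I2) = n(S2O3^2-)/2 = 3.524 × 10^-3 mol
n(H2O2) in the aliquot = 3.524 × 10^-3 mol (1:1 ratio)
[H2O2] = 3.524 × 10^-3 / 0.009815 = 0.3591 mol/L

0.3591 mol/L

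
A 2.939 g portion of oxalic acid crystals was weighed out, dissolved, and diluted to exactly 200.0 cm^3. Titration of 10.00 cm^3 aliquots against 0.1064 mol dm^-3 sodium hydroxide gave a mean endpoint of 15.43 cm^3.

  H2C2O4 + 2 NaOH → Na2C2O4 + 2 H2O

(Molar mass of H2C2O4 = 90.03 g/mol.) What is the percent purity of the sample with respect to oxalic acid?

50.29 %

n(NaOH) per titration = 0.01543 × 0.1064 = 1.642 × 10^-3 mol
From the 1:2 ratio, n(H2C2O4) in each aliquot = 1/2 × 1.642 × 10^-3 = 8.209 × 10^-4 mol
n(H2C2O4) in the whole flask = 8.209 × 10^-4 × 200.0/10.00 = 0.01642 mol
mass of H2C2O4 = 0.01642 × 90.03 = 1.478 g
% H2C2O4 = 1.478 / 2.939 × 100 = 50.29 %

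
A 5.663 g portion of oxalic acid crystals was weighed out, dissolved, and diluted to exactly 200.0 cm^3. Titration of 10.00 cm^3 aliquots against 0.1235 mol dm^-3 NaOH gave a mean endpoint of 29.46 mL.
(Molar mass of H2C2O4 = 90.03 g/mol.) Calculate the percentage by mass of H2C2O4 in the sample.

57.84 %

H2C2O4 + 2 NaOH → Na2C2O4 + 2 H2O
n(NaOH) per titration = 0.02946 × 0.1235 = 3.638 × 10^-3 mol
From the 1:2 ratio, n(H2C2O4) in each aliquot = 1/2 × 3.638 × 10^-3 = 1.819 × 10^-3 mol
n(H2C2O4) in the whole flask = 1.819 × 10^-3 × 200.0/10.00 = 0.03638 mol
mass of H2C2O4 = 0.03638 × 90.03 = 3.276 g
% H2C2O4 = 3.276 / 5.663 × 100 = 57.84 %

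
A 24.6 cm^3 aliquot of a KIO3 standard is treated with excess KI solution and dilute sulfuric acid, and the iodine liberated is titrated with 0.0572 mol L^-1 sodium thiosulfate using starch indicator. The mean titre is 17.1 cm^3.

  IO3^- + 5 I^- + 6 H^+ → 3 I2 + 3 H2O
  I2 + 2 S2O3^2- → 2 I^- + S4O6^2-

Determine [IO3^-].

n(S2O3^2-) = 0.0171 × 0.0572 = 9.78 × 10^-4 mol
n(I2) = n(S2O3^2-)/2 = 4.89 × 10^-4 mol
From the 1:3 ratio, n(IO3^-) in the aliquot = 1/3 × 4.89 × 10^-4 = 1.63 × 10^-4 mol
[IO3^-] = 1.63 × 10^-4 / 0.0246 = 0.00663 mol/L

0.00663 mol/L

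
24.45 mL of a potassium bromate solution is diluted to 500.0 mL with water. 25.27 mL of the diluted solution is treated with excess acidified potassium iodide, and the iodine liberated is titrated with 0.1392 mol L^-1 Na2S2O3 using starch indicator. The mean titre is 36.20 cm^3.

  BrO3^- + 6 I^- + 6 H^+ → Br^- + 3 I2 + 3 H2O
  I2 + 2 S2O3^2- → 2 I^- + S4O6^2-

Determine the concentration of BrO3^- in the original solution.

0.6796 mol/L

n(S2O3^2-) = 0.03620 × 0.1392 = 5.039 × 10^-3 mol
n(I2) = n(S2O3^2-)/2 = 2.520 × 10^-3 mol
From the 1:3 ratio, n(BrO3^-) in the aliquot = 1/3 × 2.520 × 10^-3 = 8.398 × 10^-4 mol
[BrO3^-]_dilute = 8.398 × 10^-4 / 0.02527 = 0.03323 mol/L
[BrO3^-]_original = 0.03323 × 500.0/24.45 = 0.6796 mol/L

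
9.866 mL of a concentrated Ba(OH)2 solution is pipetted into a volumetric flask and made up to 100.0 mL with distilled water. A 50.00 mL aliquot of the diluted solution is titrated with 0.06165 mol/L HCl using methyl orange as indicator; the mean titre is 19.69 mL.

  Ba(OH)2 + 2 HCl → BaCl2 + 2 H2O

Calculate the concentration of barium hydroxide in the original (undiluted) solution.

n(HCl) = 0.01969 × 0.06165 = 1.214 × 10^-3 mol
From the 1:2 ratio, n(Ba(OH)2) in the aliquot = 1/2 × 1.214 × 10^-3 = 6.069 × 10^-4 mol
[Ba(OH)2]_dilute = 6.069 × 10^-4 / 0.05000 = 0.01214 mol/L
Dilution factor = 100.0 / 9.866 = 10.14
[Ba(OH)2]_stock = 0.01214 × 10.14 = 0.1230 mol/L

0.1230 mol/L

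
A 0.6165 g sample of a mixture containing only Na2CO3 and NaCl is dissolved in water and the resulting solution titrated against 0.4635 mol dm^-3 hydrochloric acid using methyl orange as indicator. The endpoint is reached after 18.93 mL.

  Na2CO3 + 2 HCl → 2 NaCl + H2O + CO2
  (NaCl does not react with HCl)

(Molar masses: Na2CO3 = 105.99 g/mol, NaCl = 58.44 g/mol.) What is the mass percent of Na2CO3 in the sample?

n(HCl) = 0.01893 × 0.4635 = 8.774 × 10^-3 mol
Let x = n(Na2CO3), y = n(NaCl).
Titrant: 2x = 8.774 × 10^-3;  mass: 105.99x + 58.44y = 0.6165
Solving, x = 4.387 × 10^-3 mol, y = 2.593 × 10^-3 mol
mass of Na2CO3 = 4.387 × 10^-3 × 105.99 = 0.4650 g
% Na2CO3 = 0.4650 / 0.6165 × 100 = 75.42 %

75.42 %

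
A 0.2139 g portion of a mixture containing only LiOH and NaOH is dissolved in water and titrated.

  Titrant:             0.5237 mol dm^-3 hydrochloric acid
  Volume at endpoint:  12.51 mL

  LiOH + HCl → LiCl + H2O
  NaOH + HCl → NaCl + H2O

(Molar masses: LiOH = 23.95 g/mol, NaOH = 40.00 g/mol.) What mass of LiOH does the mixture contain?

n(HCl) = 0.01251 × 0.5237 = 6.551 × 10^-3 mol
Let x = n(LiOH), y = n(NaOH).
Titrant: 1x + 1y = 6.551 × 10^-3;  mass: 23.95x + 40.00y = 0.2139
Solving, x = 3.001 × 10^-3 mol, y = 3.551 × 10^-3 mol
mass of LiOH = 3.001 × 10^-3 × 23.95 = 0.07186 g

0.07186 g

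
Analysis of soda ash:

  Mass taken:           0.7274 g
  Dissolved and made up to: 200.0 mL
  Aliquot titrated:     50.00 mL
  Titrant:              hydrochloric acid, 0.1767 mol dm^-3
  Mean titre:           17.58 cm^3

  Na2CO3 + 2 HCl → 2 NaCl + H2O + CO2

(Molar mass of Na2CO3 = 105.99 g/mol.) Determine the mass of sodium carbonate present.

n(HCl) per titration = 0.01758 × 0.1767 = 3.106 × 10^-3 mol
From the 1:2 ratio, n(Na2CO3) in each aliquot = 1/2 × 3.106 × 10^-3 = 1.553 × 10^-3 mol
n(Na2CO3) in the whole flask = 1.553 × 10^-3 × 200.0/50.00 = 6.213 × 10^-3 mol
mass of Na2CO3 = 6.213 × 10^-3 × 105.99 = 0.6585 g

0.6585 g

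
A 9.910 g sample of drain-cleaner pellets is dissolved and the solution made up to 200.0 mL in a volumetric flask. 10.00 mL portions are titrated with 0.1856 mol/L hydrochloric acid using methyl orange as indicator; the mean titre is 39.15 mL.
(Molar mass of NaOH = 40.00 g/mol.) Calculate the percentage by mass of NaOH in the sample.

NaOH + HCl → NaCl + H2O
n(HCl) per titration = 0.03915 × 0.1856 = 7.266 × 10^-3 mol
n(NaOH) in each aliquot = 7.266 × 10^-3 mol (1:1 ratio)
n(NaOH) in the whole flask = 7.266 × 10^-3 × 200.0/10.00 = 0.1453 mol
mass of NaOH = 0.1453 × 40.00 = 5.813 g
% NaOH = 5.813 / 9.910 × 100 = 58.66 %

58.66 %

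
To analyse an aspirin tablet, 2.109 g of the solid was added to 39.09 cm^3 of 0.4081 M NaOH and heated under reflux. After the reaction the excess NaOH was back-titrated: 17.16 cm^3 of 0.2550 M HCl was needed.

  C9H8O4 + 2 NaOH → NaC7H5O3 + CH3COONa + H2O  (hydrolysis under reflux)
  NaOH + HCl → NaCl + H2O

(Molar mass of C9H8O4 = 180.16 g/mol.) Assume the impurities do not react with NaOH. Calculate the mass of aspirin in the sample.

1.043 g

n(NaOH) added = 0.03909 × 0.4081 = 0.01595 mol
n(HCl) used in back-titration = 0.01716 × 0.2550 = 4.376 × 10^-3 mol
n(NaOH) left over = 4.376 × 10^-3 mol (1:1 ratio)
n(NaOH) consumed by analyte = 0.01595 − 4.376 × 10^-3 = 0.01158 mol
From the 1:2 ratio, n(C9H8O4) = 1/2 × 0.01158 = 5.788 × 10^-3 mol
mass of C9H8O4 = 5.788 × 10^-3 × 180.16 = 1.043 g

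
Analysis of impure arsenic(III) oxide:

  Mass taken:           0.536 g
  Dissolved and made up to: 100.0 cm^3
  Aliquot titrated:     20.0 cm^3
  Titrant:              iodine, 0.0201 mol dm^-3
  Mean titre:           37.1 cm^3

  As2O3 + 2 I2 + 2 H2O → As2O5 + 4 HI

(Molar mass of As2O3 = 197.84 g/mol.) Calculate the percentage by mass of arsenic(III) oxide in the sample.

n(I2) per titration = 0.0371 × 0.0201 = 7.46 × 10^-4 mol
From the 1:2 ratio, n(As2O3) in each aliquot = 1/2 × 7.46 × 10^-4 = 3.73 × 10^-4 mol
n(As2O3) in the whole flask = 3.73 × 10^-4 × 100.0/20.0 = 1.86 × 10^-3 mol
mass of As2O3 = 1.86 × 10^-3 × 197.84 = 0.369 g
% As2O3 = 0.369 / 0.536 × 100 = 68.8 %

68.8 %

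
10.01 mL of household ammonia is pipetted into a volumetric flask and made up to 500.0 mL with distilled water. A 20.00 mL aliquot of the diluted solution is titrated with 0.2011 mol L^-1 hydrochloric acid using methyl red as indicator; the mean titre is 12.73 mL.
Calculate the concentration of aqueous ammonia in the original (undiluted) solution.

NH3 + HCl → NH4Cl
n(HCl) = 0.01273 × 0.2011 = 2.560 × 10^-3 mol
n(NH3) in the aliquot = 2.560 × 10^-3 mol (1:1 ratio)
[NH3]_dilute = 2.560 × 10^-3 / 0.02000 = 0.1280 mol/L
Dilution factor = 500.0 / 10.01 = 49.95
[NH3]_stock = 0.1280 × 49.95 = 6.394 mol/L

6.394 mol/L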